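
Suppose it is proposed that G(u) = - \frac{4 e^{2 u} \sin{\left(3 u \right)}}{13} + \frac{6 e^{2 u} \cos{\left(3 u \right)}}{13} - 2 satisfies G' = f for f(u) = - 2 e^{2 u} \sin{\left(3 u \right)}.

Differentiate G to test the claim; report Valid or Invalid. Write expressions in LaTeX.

d/du[G] = - 2 e^{2 u} \sin{\left(3 u \right)}
This equals f(u) exactly, so the claim holds.

Valid. The derivative of G reproduces f.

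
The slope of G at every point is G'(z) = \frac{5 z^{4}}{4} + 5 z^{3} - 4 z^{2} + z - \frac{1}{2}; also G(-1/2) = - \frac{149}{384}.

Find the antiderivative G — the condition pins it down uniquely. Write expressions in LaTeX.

G(z) = \frac{3 z^{5} + 15 z^{4} - 16 z^{3} + 6 z^{2} - 6 z - 12}{12}

Integrate term by term and add the pieces.
A general antiderivative is \frac{z^{5}}{4} + \frac{5 z^{4}}{4} - \frac{4 z^{3}}{3} + \frac{z^{2}}{2} - \frac{z}{2} + C.
The condition gives C = - \frac{149}{384} - (\frac{235}{384}) = -1.
So G(z) = \frac{3 z^{5} + 15 z^{4} - 16 z^{3} + 6 z^{2} - 6 z - 12}{12}.
Check: d/dz[\frac{3 z^{5} + 15 z^{4} - 16 z^{3} + 6 z^{2} - 6 z - 12}{12}] = \frac{5 z^{4}}{4} + 5 z^{3} - 4 z^{2} + z - \frac{1}{2} = G'(z).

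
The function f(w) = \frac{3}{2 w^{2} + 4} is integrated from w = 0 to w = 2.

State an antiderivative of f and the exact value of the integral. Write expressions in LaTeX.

Antiderivative: F(w) = \frac{3 \sqrt{2} \operatorname{atan}{\left(\frac{\sqrt{2} w}{2} \right)}}{4}; value = \frac{3 \sqrt{2} \operatorname{atan}{\left(\sqrt{2} \right)}}{4}

Whatever form F(w) takes, F'(w) = f(w) is non-negotiable.
F(w) = \frac{3 \sqrt{2} \operatorname{atan}{\left(\frac{\sqrt{2} w}{2} \right)}}{4} is an antiderivative of f.
Check: d/dw[\frac{3 \sqrt{2} \operatorname{atan}{\left(\frac{\sqrt{2} w}{2} \right)}}{4}] = \frac{3}{2 w^{2} + 4} = f(w).
F(2) = \frac{3 \sqrt{2} \operatorname{atan}{\left(\sqrt{2} \right)}}{4}; F(0) = 0.
Integral = F(2) - F(0) = \frac{3 \sqrt{2} \operatorname{atan}{\left(\sqrt{2} \right)}}{4}.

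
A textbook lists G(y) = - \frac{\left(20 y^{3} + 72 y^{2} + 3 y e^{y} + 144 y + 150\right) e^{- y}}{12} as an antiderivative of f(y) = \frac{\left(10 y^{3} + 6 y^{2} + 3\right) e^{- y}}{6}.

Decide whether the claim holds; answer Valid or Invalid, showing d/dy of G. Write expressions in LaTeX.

d/dy[G] = \frac{\left(20 y^{3} + 12 y^{2} - 3 e^{y} + 6\right) e^{- y}}{12}
d/dy[G] - f(y) = - \frac{1}{4} != 0.

Invalid: d/dy[G] - f = - \frac{1}{4}, which is not 0.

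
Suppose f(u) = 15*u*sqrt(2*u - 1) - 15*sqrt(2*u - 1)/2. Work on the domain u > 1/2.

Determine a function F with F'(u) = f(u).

The integrand splits into summands that can be handled one at a time.
Check: d/du[6*u**2*sqrt(2*u - 1) - 6*u*sqrt(2*u - 1) + 3*sqrt(2*u - 1)/2] = (60*u**2 - 60*u + 15)/(2*sqrt(2*u - 1)), which equals f(u).

An antiderivative is F(u) = 6*u**2*sqrt(2*u - 1) - 6*u*sqrt(2*u - 1) + 3*sqrt(2*u - 1)/2.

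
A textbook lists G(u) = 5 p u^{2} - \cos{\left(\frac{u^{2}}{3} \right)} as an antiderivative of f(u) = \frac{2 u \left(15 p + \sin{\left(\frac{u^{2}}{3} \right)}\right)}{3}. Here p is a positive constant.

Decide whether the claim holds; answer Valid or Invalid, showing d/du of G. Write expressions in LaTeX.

d/du[G] = 10 p u + \frac{2 u \sin{\left(\frac{u^{2}}{3} \right)}}{3}
This equals f(u) exactly, so the claim holds.

Valid: G'(u) = f(u).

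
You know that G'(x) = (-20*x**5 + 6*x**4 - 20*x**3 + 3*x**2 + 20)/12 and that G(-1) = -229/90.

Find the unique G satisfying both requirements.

Differentiate the proposed G(x) back; it has to land on the given G'(x).
A general antiderivative is -5*x**6/18 + x**5/10 - 5*x**4/12 + x**3/12 + 5*x/3 + C.
The condition gives C = -229/90 - (-229/90) = 0.
So G(x) = -5*x**6/18 + x**5/10 - 5*x**4/12 + x**3/12 + 5*x/3.
Check: d/dx[-5*x**6/18 + x**5/10 - 5*x**4/12 + x**3/12 + 5*x/3] = -5*x**5/3 + x**4/2 - 5*x**3/3 + x**2/4 + 5/3, which equals G'(x).

G(x) = -5*x**6/18 + x**5/10 - 5*x**4/12 + x**3/12 + 5*x/3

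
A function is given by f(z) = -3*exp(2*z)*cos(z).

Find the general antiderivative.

F(z) = -3*exp(2*z)*sin(z)/5 - 6*exp(2*z)*cos(z)/5 + C

A first test for any F(z): its z-derivative must equal f(z) identically.
Check: d/dz[-3*exp(2*z)*sin(z)/5 - 6*exp(2*z)*cos(z)/5] = -3*exp(2*z)*cos(z) = f(z).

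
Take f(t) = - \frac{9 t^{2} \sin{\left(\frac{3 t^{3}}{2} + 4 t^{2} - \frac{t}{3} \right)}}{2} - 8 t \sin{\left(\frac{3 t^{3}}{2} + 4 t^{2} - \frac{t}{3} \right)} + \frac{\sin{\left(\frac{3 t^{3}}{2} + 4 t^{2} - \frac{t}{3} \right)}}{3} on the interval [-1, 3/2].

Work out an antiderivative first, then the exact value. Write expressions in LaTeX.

Antiderivative: F(t) = \cos{\left(\frac{3 t^{3}}{2} + 4 t^{2} - \frac{t}{3} \right)}; value = \cos{\left(\frac{217}{16} \right)} - \cos{\left(\frac{17}{6} \right)}

f matches the chain-rule pattern g'(h)*h' with inner function h(t) = \frac{3 t^{3}}{2} + 4 t^{2} - \frac{t}{3}; substituting u = h(t) collapses the integral.
F(t) = \cos{\left(\frac{3 t^{3}}{2} + 4 t^{2} - \frac{t}{3} \right)} is an antiderivative of f.
Check: d/dt[\cos{\left(\frac{3 t^{3}}{2} + 4 t^{2} - \frac{t}{3} \right)}] = - \frac{9 t^{2} \sin{\left(\frac{3 t^{3}}{2} + 4 t^{2} - \frac{t}{3} \right)}}{2} - 8 t \sin{\left(\frac{3 t^{3}}{2} + 4 t^{2} - \frac{t}{3} \right)} + \frac{\sin{\left(\frac{3 t^{3}}{2} + 4 t^{2} - \frac{t}{3} \right)}}{3} = f(t).
F(3/2) = \cos{\left(\frac{217}{16} \right)}; F(-1) = \cos{\left(\frac{17}{6} \right)}.
Integral = F(3/2) - F(-1) = \cos{\left(\frac{217}{16} \right)} - \cos{\left(\frac{17}{6} \right)}.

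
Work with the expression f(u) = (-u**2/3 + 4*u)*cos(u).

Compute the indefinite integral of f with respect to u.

An antiderivative F(u) passes only if d/du[F] lands on f(u) exactly.
Check: d/du[(-u**2*sin(u) + 12*u*sin(u) - 2*u*cos(u) + 2*sin(u) + 12*cos(u))/3] = -u**2*cos(u)/3 + 4*u*cos(u), which equals f(u).

F(u) = (-u**2*sin(u) + 12*u*sin(u) - 2*u*cos(u) + 2*sin(u) + 12*cos(u))/3 + C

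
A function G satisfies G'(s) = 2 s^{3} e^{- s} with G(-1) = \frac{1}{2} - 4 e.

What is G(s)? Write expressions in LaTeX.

Recognize the product-rule pattern: G'(s) = u'v + uv' with u = - 2 s^{3} - 6 s^{2} - 12 s - 12, v = e^{- s}, so integration by parts undoes it.
A general antiderivative is \left(- 2 s^{3} - 6 s^{2} - 12 s - 12\right) e^{- s} + C.
The condition gives C = \frac{1}{2} - 4 e - (- 4 e) = \frac{1}{2}.
So G(s) = - \frac{\left(4 s^{3} + 12 s^{2} + 24 s - e^{s} + 24\right) e^{- s}}{2}.
Check: d/ds[- \frac{\left(4 s^{3} + 12 s^{2} + 24 s - e^{s} + 24\right) e^{- s}}{2}] = 2 s^{3} e^{- s} = G'(s).

G(s) = - \frac{\left(4 s^{3} + 12 s^{2} + 24 s - e^{s} + 24\right) e^{- s}}{2}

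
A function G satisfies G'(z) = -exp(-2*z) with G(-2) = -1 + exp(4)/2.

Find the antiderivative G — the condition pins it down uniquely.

G(z) = (1 - 2*exp(2*z))*exp(-2*z)/2

The proposed G(z) is checked by its d/dz: the result must match the given G'(z).
A general antiderivative is exp(-2*z)/2 + C.
The condition gives C = -1 + exp(4)/2 - (exp(4)/2) = -1.
So G(z) = (1 - 2*exp(2*z))*exp(-2*z)/2.
Check: d/dz[(1 - 2*exp(2*z))*exp(-2*z)/2] = -exp(-2*z) = G'(z).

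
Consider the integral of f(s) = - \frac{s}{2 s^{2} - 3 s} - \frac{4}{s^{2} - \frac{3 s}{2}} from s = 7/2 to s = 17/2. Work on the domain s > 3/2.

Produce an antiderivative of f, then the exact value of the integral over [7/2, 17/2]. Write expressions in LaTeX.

Antiderivative: F(s) = \frac{8 \log{\left(s \right)}}{3} - \frac{19 \log{\left(s - \frac{3}{2} \right)}}{6}; value = - \frac{19 \log{\left(7 \right)}}{6} - \frac{8 \log{\left(\frac{7}{2} \right)}}{3} + \frac{19 \log{\left(2 \right)}}{6} + \frac{8 \log{\left(\frac{17}{2} \right)}}{3}

The denominator factors as s \left(2 s - 3\right); partial fractions split f into directly integrable pieces: - \frac{19}{3 \left(2 s - 3\right)} + \frac{8}{3 s}.
F(s) = \frac{8 \log{\left(s \right)}}{3} - \frac{19 \log{\left(s - \frac{3}{2} \right)}}{6} is an antiderivative of f.
Check: d/ds[\frac{8 \log{\left(s \right)}}{3} - \frac{19 \log{\left(s - \frac{3}{2} \right)}}{6}] = \frac{- s - 8}{2 s^{2} - 3 s}, which equals f(s).
F(17/2) = - \frac{19 \log{\left(7 \right)}}{6} + \frac{8 \log{\left(\frac{17}{2} \right)}}{3}; F(7/2) = - \frac{19 \log{\left(2 \right)}}{6} + \frac{8 \log{\left(\frac{7}{2} \right)}}{3}.
Integral = F(17/2) - F(7/2) = - \frac{19 \log{\left(7 \right)}}{6} - \frac{8 \log{\left(\frac{7}{2} \right)}}{3} + \frac{19 \log{\left(2 \right)}}{6} + \frac{8 \log{\left(\frac{17}{2} \right)}}{3}.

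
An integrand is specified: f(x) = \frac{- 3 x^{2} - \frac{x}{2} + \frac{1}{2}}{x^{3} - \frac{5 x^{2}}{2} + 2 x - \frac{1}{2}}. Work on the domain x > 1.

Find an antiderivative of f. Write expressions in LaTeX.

Factor the denominator (\left(x - 1\right)^{2} \left(2 x - 1\right)) and decompose: f = - \frac{4}{2 x - 1} - \frac{1}{x - 1} - \frac{6}{\left(x - 1\right)^{2}}; each piece integrates to a log, atan, or power term.
Check: d/dx[- \log{\left(x - 1 \right)} - 2 \log{\left(x - \frac{1}{2} \right)} + \frac{6}{x - 1}] = \frac{- 6 x^{2} - x + 1}{2 x^{3} - 5 x^{2} + 4 x - 1}, which equals f(x).

An antiderivative is F(x) = - \log{\left(x - 1 \right)} - 2 \log{\left(x - \frac{1}{2} \right)} + \frac{6}{x - 1}.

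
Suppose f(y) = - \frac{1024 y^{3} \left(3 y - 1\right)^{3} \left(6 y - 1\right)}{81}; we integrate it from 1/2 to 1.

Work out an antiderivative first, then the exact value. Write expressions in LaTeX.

f matches the chain-rule pattern g'(h)*h' with inner function h(y) = 4 y^{2} - \frac{4 y}{3}; substituting u = h(y) collapses the integral.
F(y) = - \frac{256 y^{4} \left(3 y - 1\right)^{4}}{81} is an antiderivative of f.
Check: d/dy[- \frac{256 y^{4} \left(3 y - 1\right)^{4}}{81}] = - 2048 y^{7} + \frac{7168 y^{6}}{3} - 1024 y^{5} + \frac{5120 y^{4}}{27} - \frac{1024 y^{3}}{81}, which equals f(y).
F(1) = - \frac{4096}{81}; F(1/2) = - \frac{1}{81}.
Integral = F(1) - F(1/2) = - \frac{455}{9}.

Antiderivative: F(y) = - \frac{256 y^{4} \left(3 y - 1\right)^{4}}{81}; value = - \frac{455}{9}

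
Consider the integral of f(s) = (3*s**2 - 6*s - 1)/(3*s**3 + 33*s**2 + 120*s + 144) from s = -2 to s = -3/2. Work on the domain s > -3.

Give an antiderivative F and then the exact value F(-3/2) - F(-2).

Antiderivative: F(s) = 44*log(s + 3)/3 - 41*log(s + 4)/3 + 71/(3*s + 12); value = -41*log(5/2)/3 - 71/30 + 44*log(3/2)/3 + 41*log(2)/3

Factor the denominator (3*(s + 3)*(s + 4)**2) and decompose: f = -41/(3*(s + 4)) - 71/(3*(s + 4)**2) + 44/(3*(s + 3)); each piece integrates to a log, atan, or power term.
F(s) = 44*log(s + 3)/3 - 41*log(s + 4)/3 + 71/(3*s + 12) is an antiderivative of f.
Check: d/ds[44*log(s + 3)/3 - 41*log(s + 4)/3 + 71/(3*s + 12)] = (3*s**2 - 6*s - 1)/(3*s**3 + 33*s**2 + 120*s + 144) = f(s).
F(-3/2) = -41*log(5/2)/3 + 44*log(3/2)/3 + 142/15; F(-2) = 71/6 - 41*log(2)/3.
Integral = F(-3/2) - F(-2) = -41*log(5/2)/3 - 71/30 + 44*log(3/2)/3 + 41*log(2)/3.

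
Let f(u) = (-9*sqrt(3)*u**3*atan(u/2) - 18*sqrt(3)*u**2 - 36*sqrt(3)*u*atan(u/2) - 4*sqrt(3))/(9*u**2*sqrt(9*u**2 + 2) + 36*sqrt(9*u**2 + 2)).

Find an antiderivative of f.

Recognize the product-rule pattern: f = v'r + vr' with v = -sqrt(3*u**2 + 2/3)/3, r = atan(u/2), so integration by parts undoes it.
Check: d/du[-sqrt(3)*sqrt(9*u**2 + 2)*atan(u/2)/9] = (-9*sqrt(3)*u**3*atan(u/2) - 18*sqrt(3)*u**2 - 36*sqrt(3)*u*atan(u/2) - 4*sqrt(3))/(9*u**2*sqrt(9*u**2 + 2) + 36*sqrt(9*u**2 + 2)) = f(u).

An antiderivative is F(u) = -sqrt(3)*sqrt(9*u**2 + 2)*atan(u/2)/9.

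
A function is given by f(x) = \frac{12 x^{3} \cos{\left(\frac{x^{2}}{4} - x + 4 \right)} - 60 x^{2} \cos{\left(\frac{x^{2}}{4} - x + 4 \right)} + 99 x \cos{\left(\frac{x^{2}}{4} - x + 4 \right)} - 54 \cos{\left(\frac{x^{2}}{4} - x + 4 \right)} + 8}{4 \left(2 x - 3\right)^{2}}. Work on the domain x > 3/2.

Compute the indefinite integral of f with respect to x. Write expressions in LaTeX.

F(x) = \frac{6 x \sin{\left(\frac{x^{2}}{4} - x + 4 \right)} - 9 \sin{\left(\frac{x^{2}}{4} - x + 4 \right)} - 2}{4 x - 6} + C

Any candidate F(x) must reproduce f(x) exactly when differentiated.
Check: d/dx[\frac{6 x \sin{\left(\frac{x^{2}}{4} - x + 4 \right)} - 9 \sin{\left(\frac{x^{2}}{4} - x + 4 \right)} - 2}{4 x - 6}] = \frac{12 x^{3} \cos{\left(\frac{x^{2}}{4} - x + 4 \right)} - 60 x^{2} \cos{\left(\frac{x^{2}}{4} - x + 4 \right)} + 99 x \cos{\left(\frac{x^{2}}{4} - x + 4 \right)} - 54 \cos{\left(\frac{x^{2}}{4} - x + 4 \right)} + 8}{16 x^{2} - 48 x + 36}, which equals f(x).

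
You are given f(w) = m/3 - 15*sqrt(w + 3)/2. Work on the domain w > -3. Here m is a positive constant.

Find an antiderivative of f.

An antiderivative F(w) passes only if d/dw[F] lands on f(w) exactly.
Check: d/dw[m*w/3 - 5*w*sqrt(w + 3) - 15*sqrt(w + 3)] = (2*m*sqrt(w + 3) - 45*w - 135)/(6*sqrt(w + 3)), which equals f(w).

An antiderivative is F(w) = m*w/3 - 5*w*sqrt(w + 3) - 15*sqrt(w + 3).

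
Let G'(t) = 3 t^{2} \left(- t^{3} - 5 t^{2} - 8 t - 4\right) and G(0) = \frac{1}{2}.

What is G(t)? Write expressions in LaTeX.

G'(t) matches the chain-rule pattern g'(h)*h' with inner function h(t) = - t^{2} - 2 t; substituting u = h(t) collapses the integral.
A general antiderivative is \frac{\left(- t^{2} - 2 t\right)^{3}}{2} + C.
The condition gives C = \frac{1}{2} - (0) = \frac{1}{2}.
So G(t) = \frac{\left(- t^{2} - 2 t\right)^{3}}{2} + \frac{1}{2}.
Check: d/dt[\frac{\left(- t^{2} - 2 t\right)^{3}}{2} + \frac{1}{2}] = - 3 t^{5} - 15 t^{4} - 24 t^{3} - 12 t^{2}, which equals G'(t).

G(t) = \frac{\left(- t^{2} - 2 t\right)^{3}}{2} + \frac{1}{2}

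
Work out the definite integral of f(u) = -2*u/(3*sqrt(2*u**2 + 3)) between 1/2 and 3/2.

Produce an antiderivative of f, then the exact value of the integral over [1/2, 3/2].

f matches the chain-rule pattern g'(h)*h' with inner function h(u) = 2*u**2 + 3; substituting w = h(u) collapses the integral.
F(u) = -sqrt(2*u**2 + 3)/3 is an antiderivative of f.
Check: d/du[-sqrt(2*u**2 + 3)/3] = -2*u/(3*sqrt(2*u**2 + 3)) = f(u).
F(3/2) = -sqrt(30)/6; F(1/2) = -sqrt(14)/6.
Integral = F(3/2) - F(1/2) = -sqrt(30)/6 + sqrt(14)/6.

Antiderivative: F(u) = -sqrt(2*u**2 + 3)/3; value = -sqrt(30)/6 + sqrt(14)/6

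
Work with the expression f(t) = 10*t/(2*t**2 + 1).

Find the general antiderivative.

The substitution u = 4*t**2 + 2 works: f is exactly (dF/du)*(du/dt) for that inner function.
Check: d/dt[5*log(2*t**2 + 1)/2] = 10*t/(2*t**2 + 1) = f(t).

F(t) = 5*log(2*t**2 + 1)/2 + C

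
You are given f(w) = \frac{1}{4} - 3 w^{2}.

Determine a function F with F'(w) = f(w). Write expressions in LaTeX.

Check any antiderivative F(w) by computing F'(w) and comparing it with f(w).
Check: d/dw[- w^{3} + \frac{w}{4}] = \frac{1}{4} - 3 w^{2} = f(w).

An antiderivative is F(w) = - w^{3} + \frac{w}{4}.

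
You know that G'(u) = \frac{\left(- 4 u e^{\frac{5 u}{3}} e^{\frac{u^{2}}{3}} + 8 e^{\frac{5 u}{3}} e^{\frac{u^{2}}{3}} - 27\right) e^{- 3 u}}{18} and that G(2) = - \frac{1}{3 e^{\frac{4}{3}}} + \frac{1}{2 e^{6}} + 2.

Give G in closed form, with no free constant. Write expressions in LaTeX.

A candidate passes only if d/du[G] lands on the given G'(u) exactly.
A general antiderivative is - \frac{e^{\frac{u^{2}}{3} - \frac{4 u}{3}}}{3} + \frac{e^{- 3 u}}{2} + C.
The condition gives C = - \frac{1}{3 e^{\frac{4}{3}}} + \frac{1}{2 e^{6}} + 2 - (- \frac{1}{3 e^{\frac{4}{3}}} + \frac{1}{2 e^{6}}) = 2.
So G(u) = \frac{\left(- 2 e^{\frac{5 u}{3}} e^{\frac{u^{2}}{3}} + 12 e^{3 u} + 3\right) e^{- 3 u}}{6}.
Check: d/du[\frac{\left(- 2 e^{\frac{5 u}{3}} e^{\frac{u^{2}}{3}} + 12 e^{3 u} + 3\right) e^{- 3 u}}{6}] = \frac{\left(- 4 u e^{\frac{5 u}{3}} e^{\frac{u^{2}}{3}} + 8 e^{\frac{5 u}{3}} e^{\frac{u^{2}}{3}} - 27\right) e^{- 3 u}}{18} = G'(u).

G(u) = \frac{\left(- 2 e^{\frac{5 u}{3}} e^{\frac{u^{2}}{3}} + 12 e^{3 u} + 3\right) e^{- 3 u}}{6}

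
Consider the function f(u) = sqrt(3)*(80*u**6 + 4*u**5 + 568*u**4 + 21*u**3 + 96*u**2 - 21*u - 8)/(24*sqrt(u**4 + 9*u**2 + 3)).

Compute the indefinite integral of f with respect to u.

f has the shape v'r + vr' for v = sqrt(u**4/3 + 3*u**2 + 1)/2 and r = 4*u**3 + u**2/4 - 2*u/3 - 3/4 — it is the derivative of the product v*r.
Check: d/du[sqrt(3)*(48*u**3*sqrt(u**4 + 9*u**2 + 3) + 3*u**2*sqrt(u**4 + 9*u**2 + 3) - 8*u*sqrt(u**4 + 9*u**2 + 3) - 9*sqrt(u**4 + 9*u**2 + 3))/72] = (80*sqrt(3)*u**6 + 4*sqrt(3)*u**5 + 568*sqrt(3)*u**4 + 21*sqrt(3)*u**3 + 96*sqrt(3)*u**2 - 21*sqrt(3)*u - 8*sqrt(3))/(24*sqrt(u**4 + 9*u**2 + 3)), which equals f(u).

F(u) = sqrt(3)*(48*u**3*sqrt(u**4 + 9*u**2 + 3) + 3*u**2*sqrt(u**4 + 9*u**2 + 3) - 8*u*sqrt(u**4 + 9*u**2 + 3) - 9*sqrt(u**4 + 9*u**2 + 3))/72 + C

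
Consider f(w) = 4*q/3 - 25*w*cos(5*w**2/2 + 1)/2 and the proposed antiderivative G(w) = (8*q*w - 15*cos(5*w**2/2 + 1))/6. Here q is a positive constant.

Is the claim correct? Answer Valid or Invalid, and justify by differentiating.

d/dw[G] = 4*q/3 + 25*w*sin(5*w**2/2 + 1)/2
d/dw[G] - f(w) = 25*w*sin(5*w**2/2 + 1)/2 + 25*w*cos(5*w**2/2 + 1)/2 != 0.

Invalid: d/dw[G] - f = 25*w*sin(5*w**2/2 + 1)/2 + 25*w*cos(5*w**2/2 + 1)/2, which is not 0.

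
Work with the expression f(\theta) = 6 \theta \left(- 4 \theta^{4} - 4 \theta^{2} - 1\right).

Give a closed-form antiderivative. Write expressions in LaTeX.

An antiderivative is F(\theta) = - 4 \theta^{6} - 6 \theta^{4} - 3 \theta^{2}.

The substitution u = \theta^{2} + \frac{1}{2} works: f is exactly (dF/du)*(du/d\theta) for that inner function.
Check: d/d\theta[- 4 \theta^{6} - 6 \theta^{4} - 3 \theta^{2}] = - 24 \theta^{5} - 24 \theta^{3} - 6 \theta, which equals f(\theta).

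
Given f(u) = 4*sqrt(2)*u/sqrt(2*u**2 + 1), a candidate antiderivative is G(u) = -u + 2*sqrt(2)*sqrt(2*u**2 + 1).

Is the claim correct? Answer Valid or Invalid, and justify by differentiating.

Invalid: d/du[G] - f = -1, which is not 0.

d/du[G] = (4*sqrt(2)*u - sqrt(2*u**2 + 1))/sqrt(2*u**2 + 1)
d/du[G] - f(u) = -1 != 0.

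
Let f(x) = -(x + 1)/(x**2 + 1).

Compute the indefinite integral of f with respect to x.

F(x) = -log(x**2 + 1)/2 - atan(x) + C

A first test for any F(x): its x-derivative must equal f(x) identically.
Check: d/dx[-log(x**2 + 1)/2 - atan(x)] = (-x - 1)/(x**2 + 1), which equals f(x).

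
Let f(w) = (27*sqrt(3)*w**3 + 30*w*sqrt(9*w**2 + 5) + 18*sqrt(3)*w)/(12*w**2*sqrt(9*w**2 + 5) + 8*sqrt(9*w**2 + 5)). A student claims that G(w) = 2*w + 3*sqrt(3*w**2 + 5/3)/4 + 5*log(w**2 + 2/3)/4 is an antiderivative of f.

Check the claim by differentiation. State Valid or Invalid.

Invalid: d/dw[G] - f = 2, which is not 0.

d/dw[G] = (27*sqrt(3)*w**3 + 24*w**2*sqrt(9*w**2 + 5) + 30*w*sqrt(9*w**2 + 5) + 18*sqrt(3)*w + 16*sqrt(9*w**2 + 5))/(12*w**2*sqrt(9*w**2 + 5) + 8*sqrt(9*w**2 + 5))
d/dw[G] - f(w) = 2 != 0.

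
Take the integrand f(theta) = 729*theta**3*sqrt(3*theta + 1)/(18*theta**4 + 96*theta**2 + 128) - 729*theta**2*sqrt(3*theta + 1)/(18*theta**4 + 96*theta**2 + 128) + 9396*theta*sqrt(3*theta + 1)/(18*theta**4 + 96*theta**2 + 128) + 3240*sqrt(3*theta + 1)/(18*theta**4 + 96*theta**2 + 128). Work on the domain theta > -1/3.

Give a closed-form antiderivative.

An antiderivative is F(theta) = 27*(3*theta + 1)**(5/2)/(3*theta**2 + 8).

Recognize the product-rule pattern: f = u'v + uv' with u = 9*(3*theta + 1)**(5/2)/2, v = 1/(theta**2/2 + 4/3), so integration by parts undoes it.
Check: d/dtheta[27*(3*theta + 1)**(5/2)/(3*theta**2 + 8)] = (729*theta**3*sqrt(3*theta + 1) - 729*theta**2*sqrt(3*theta + 1) + 9396*theta*sqrt(3*theta + 1) + 3240*sqrt(3*theta + 1))/(18*theta**4 + 96*theta**2 + 128), which equals f(theta).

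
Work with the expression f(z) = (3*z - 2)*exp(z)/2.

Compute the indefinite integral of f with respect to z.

f has the shape u'v + uv' for u = 3*z/2 - 5/2 and v = exp(z) — it is the derivative of the product u*v.
Check: d/dz[(3*z - 5)*exp(z)/2] = 3*z*exp(z)/2 - exp(z), which equals f(z).

F(z) = (3*z - 5)*exp(z)/2 + C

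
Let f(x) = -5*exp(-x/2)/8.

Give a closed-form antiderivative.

Whatever form F(x) takes, F'(x) = f(x) is non-negotiable.
Check: d/dx[5*exp(-x/2)/4] = -5*exp(-x/2)/8 = f(x).

An antiderivative is F(x) = 5*exp(-x/2)/4.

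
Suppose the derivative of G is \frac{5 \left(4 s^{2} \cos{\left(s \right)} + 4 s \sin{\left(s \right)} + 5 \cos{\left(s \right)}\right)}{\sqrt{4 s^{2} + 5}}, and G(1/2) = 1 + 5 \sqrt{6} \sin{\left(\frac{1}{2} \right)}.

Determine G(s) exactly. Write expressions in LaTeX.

G(s) = 5 \sqrt{4 s^{2} + 5} \sin{\left(s \right)} + 1

G'(s) has the shape u'v + uv' for u = 5 \sqrt{4 s^{2} + 5} and v = \sin{\left(s \right)} — it is the derivative of the product u*v.
A general antiderivative is 5 \sqrt{4 s^{2} + 5} \sin{\left(s \right)} + C.
The condition gives C = 1 + 5 \sqrt{6} \sin{\left(\frac{1}{2} \right)} - (5 \sqrt{6} \sin{\left(\frac{1}{2} \right)}) = 1.
So G(s) = 5 \sqrt{4 s^{2} + 5} \sin{\left(s \right)} + 1.
Check: d/ds[5 \sqrt{4 s^{2} + 5} \sin{\left(s \right)} + 1] = \frac{20 s^{2} \cos{\left(s \right)} + 20 s \sin{\left(s \right)} + 25 \cos{\left(s \right)}}{\sqrt{4 s^{2} + 5}}, which equals G'(s).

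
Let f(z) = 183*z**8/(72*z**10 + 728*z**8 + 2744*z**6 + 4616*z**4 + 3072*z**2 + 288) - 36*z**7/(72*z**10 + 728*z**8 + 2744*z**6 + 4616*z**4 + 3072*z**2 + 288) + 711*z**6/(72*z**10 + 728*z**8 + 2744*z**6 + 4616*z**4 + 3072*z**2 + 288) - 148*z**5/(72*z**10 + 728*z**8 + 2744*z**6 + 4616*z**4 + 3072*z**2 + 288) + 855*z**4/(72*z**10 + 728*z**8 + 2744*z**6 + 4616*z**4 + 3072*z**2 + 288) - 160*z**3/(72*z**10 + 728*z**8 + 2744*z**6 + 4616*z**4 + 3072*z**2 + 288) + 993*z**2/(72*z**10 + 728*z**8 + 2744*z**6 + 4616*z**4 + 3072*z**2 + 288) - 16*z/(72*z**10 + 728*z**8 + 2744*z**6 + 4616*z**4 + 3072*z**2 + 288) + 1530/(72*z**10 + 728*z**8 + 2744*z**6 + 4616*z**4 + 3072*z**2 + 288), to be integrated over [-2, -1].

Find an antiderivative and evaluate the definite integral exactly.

Antiderivative: F(z) = (-3*z*(z**2 + 3) + 2*(1 - 6*z)*(z**2 + 2) + 16*(z**2 + 2)*(z**2 + 3)*atan(3*z))/(8*(z**2 + 2)*(z**2 + 3)); value = -2*atan(3) - 3/112 + 2*atan(6)

The integrand splits into summands that can be handled one at a time.
F(z) = (-3*z*(z**2 + 3) + 2*(1 - 6*z)*(z**2 + 2) + 16*(z**2 + 2)*(z**2 + 3)*atan(3*z))/(8*(z**2 + 2)*(z**2 + 3)) is an antiderivative of f.
Check: d/dz[(-3*z*(z**2 + 3) + 2*(1 - 6*z)*(z**2 + 2) + 16*(z**2 + 2)*(z**2 + 3)*atan(3*z))/(8*(z**2 + 2)*(z**2 + 3))] = (183*z**8 - 36*z**7 + 711*z**6 - 148*z**5 + 855*z**4 - 160*z**3 + 993*z**2 - 16*z + 1530)/(72*z**10 + 728*z**8 + 2744*z**6 + 4616*z**4 + 3072*z**2 + 288), which equals f(z).
F(-1) = 9/16 - 2*atan(3); F(-2) = 33/56 - 2*atan(6).
Integral = F(-1) - F(-2) = -2*atan(3) - 3/112 + 2*atan(6).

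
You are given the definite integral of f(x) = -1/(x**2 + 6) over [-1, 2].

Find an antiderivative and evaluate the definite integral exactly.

An antiderivative F(x) passes only if d/dx[F] lands on f(x) exactly.
F(x) = -sqrt(6)*atan(sqrt(6)*x/6)/6 is an antiderivative of f.
Check: d/dx[-sqrt(6)*atan(sqrt(6)*x/6)/6] = -1/(x**2 + 6) = f(x).
F(2) = -sqrt(6)*atan(sqrt(6)/3)/6; F(-1) = sqrt(6)*atan(sqrt(6)/6)/6.
Integral = F(2) - F(-1) = -sqrt(6)*atan(sqrt(6)/3)/6 - sqrt(6)*atan(sqrt(6)/6)/6.

Antiderivative: F(x) = -sqrt(6)*atan(sqrt(6)*x/6)/6; value = -sqrt(6)*atan(sqrt(6)/3)/6 - sqrt(6)*atan(sqrt(6)/6)/6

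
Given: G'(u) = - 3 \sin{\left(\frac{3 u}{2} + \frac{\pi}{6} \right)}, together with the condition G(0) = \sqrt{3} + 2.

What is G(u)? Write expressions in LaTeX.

G(u) = 2 \cos{\left(\frac{3 u}{2} + \frac{\pi}{6} \right)} + 2

Since d/du undoes antidifferentiation here, G(u) must give back the stated G'(u).
A general antiderivative is 2 \cos{\left(\frac{3 u}{2} + \frac{\pi}{6} \right)} + C.
The condition gives C = \sqrt{3} + 2 - (\sqrt{3}) = 2.
So G(u) = 2 \cos{\left(\frac{3 u}{2} + \frac{\pi}{6} \right)} + 2.
Check: d/du[2 \cos{\left(\frac{3 u}{2} + \frac{\pi}{6} \right)} + 2] = - 3 \sin{\left(\frac{3 u}{2} + \frac{\pi}{6} \right)} = G'(u).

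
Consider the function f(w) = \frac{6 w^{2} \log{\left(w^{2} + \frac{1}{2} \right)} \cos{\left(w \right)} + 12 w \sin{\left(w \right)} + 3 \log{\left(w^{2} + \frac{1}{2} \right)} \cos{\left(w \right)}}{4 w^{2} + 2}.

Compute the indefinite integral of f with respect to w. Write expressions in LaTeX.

F(w) = \frac{3 \log{\left(w^{2} + \frac{1}{2} \right)} \sin{\left(w \right)}}{2} + C

Recognize the product-rule pattern: f = u'v + uv' with u = \frac{3 \log{\left(w^{2} + \frac{1}{2} \right)}}{2}, v = \sin{\left(w \right)}, so integration by parts undoes it.
Check: d/dw[\frac{3 \log{\left(w^{2} + \frac{1}{2} \right)} \sin{\left(w \right)}}{2}] = \frac{6 w^{2} \log{\left(w^{2} + \frac{1}{2} \right)} \cos{\left(w \right)} + 12 w \sin{\left(w \right)} + 3 \log{\left(w^{2} + \frac{1}{2} \right)} \cos{\left(w \right)}}{4 w^{2} + 2} = f(w).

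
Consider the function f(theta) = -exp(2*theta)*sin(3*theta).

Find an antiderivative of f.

An antiderivative is F(theta) = -2*exp(2*theta)*sin(3*theta)/13 + 3*exp(2*theta)*cos(3*theta)/13.

A candidate is checked by its d/dtheta: the result must match f(theta).
Check: d/dtheta[-2*exp(2*theta)*sin(3*theta)/13 + 3*exp(2*theta)*cos(3*theta)/13] = -exp(2*theta)*sin(3*theta) = f(theta).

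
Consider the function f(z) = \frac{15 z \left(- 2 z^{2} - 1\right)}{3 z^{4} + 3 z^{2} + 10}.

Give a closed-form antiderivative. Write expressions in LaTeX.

The substitution u = \frac{z^{4}}{2} + \frac{z^{2}}{2} + \frac{5}{3} works: f is exactly (dF/du)*(du/dz) for that inner function.
Check: d/dz[- \frac{5 \log{\left(\frac{z^{4}}{2} + \frac{z^{2}}{2} + \frac{5}{3} \right)}}{2}] = \frac{- 30 z^{3} - 15 z}{3 z^{4} + 3 z^{2} + 10}, which equals f(z).

An antiderivative is F(z) = - \frac{5 \log{\left(\frac{z^{4}}{2} + \frac{z^{2}}{2} + \frac{5}{3} \right)}}{2}.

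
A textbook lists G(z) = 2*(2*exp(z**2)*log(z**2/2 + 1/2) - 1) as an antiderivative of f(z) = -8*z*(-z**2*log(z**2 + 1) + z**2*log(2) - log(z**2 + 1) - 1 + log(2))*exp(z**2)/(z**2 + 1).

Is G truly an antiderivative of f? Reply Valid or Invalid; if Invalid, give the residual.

Valid. The derivative of G reproduces f.

d/dz[G] = (8*z**3*exp(z**2)*log(z**2 + 1) - 8*z**3*exp(z**2)*log(2) + 8*z*exp(z**2)*log(z**2 + 1) - 8*z*exp(z**2)*log(2) + 8*z*exp(z**2))/(z**2 + 1)
This equals f(z) exactly, so the claim holds.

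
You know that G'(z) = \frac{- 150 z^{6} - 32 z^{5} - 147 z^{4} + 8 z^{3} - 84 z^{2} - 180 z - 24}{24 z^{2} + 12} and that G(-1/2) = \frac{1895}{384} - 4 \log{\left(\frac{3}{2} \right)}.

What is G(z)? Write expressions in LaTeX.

G(z) = - \frac{15 z^{5} + 4 z^{4} + 12 z^{3} - 6 z^{2} + 24 z + 48 \log{\left(2 z^{2} + 1 \right)} - 44}{12}

Recover the given G'(z) by differentiating a candidate G(z); any mismatch rules it out.
A general antiderivative is - \frac{5 z^{5}}{4} - \frac{z^{4}}{3} - z^{3} + \frac{z^{2}}{2} - 2 z - 4 \log{\left(2 z^{2} + 1 \right)} + \frac{5}{3} + C.
The condition gives C = \frac{1895}{384} - 4 \log{\left(\frac{3}{2} \right)} - (\frac{1127}{384} - 4 \log{\left(\frac{3}{2} \right)}) = 2.
So G(z) = - \frac{15 z^{5} + 4 z^{4} + 12 z^{3} - 6 z^{2} + 24 z + 48 \log{\left(2 z^{2} + 1 \right)} - 44}{12}.
Check: d/dz[- \frac{15 z^{5} + 4 z^{4} + 12 z^{3} - 6 z^{2} + 24 z + 48 \log{\left(2 z^{2} + 1 \right)} - 44}{12}] = \frac{- 150 z^{6} - 32 z^{5} - 147 z^{4} + 8 z^{3} - 84 z^{2} - 180 z - 24}{24 z^{2} + 12} = G'(z).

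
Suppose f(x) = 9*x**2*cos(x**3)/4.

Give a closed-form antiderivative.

Recover f(x) by differentiating a candidate F(x); any mismatch rules it out.
Check: d/dx[3*sin(x**3)/4] = 9*x**2*cos(x**3)/4 = f(x).

An antiderivative is F(x) = 3*sin(x**3)/4.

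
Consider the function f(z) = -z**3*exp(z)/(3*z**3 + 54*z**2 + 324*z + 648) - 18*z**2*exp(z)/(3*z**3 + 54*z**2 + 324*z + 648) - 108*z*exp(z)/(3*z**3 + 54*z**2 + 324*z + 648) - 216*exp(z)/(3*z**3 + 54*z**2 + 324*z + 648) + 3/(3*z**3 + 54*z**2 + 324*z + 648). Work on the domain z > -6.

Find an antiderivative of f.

An antiderivative is F(z) = (-2*(z + 6)**2*exp(z) - 3)/(6*(z + 6)**2).

Integrate term by term and add the pieces.
Check: d/dz[(-2*(z + 6)**2*exp(z) - 3)/(6*(z + 6)**2)] = (-z**3*exp(z) - 18*z**2*exp(z) - 108*z*exp(z) - 216*exp(z) + 3)/(3*z**3 + 54*z**2 + 324*z + 648), which equals f(z).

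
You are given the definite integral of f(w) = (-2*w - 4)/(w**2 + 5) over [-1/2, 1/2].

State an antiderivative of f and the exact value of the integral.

Check any antiderivative F(w) by computing F'(w) and comparing it with f(w).
F(w) = -log(w**2 + 5) - 4*sqrt(5)*atan(sqrt(5)*w/5)/5 is an antiderivative of f.
Check: d/dw[-log(w**2 + 5) - 4*sqrt(5)*atan(sqrt(5)*w/5)/5] = (-2*w - 4)/(w**2 + 5) = f(w).
F(1/2) = -log(21/4) - 4*sqrt(5)*atan(sqrt(5)/10)/5; F(-1/2) = -log(21/4) + 4*sqrt(5)*atan(sqrt(5)/10)/5.
Integral = F(1/2) - F(-1/2) = -8*sqrt(5)*atan(sqrt(5)/10)/5.

Antiderivative: F(w) = -log(w**2 + 5) - 4*sqrt(5)*atan(sqrt(5)*w/5)/5; value = -8*sqrt(5)*atan(sqrt(5)/10)/5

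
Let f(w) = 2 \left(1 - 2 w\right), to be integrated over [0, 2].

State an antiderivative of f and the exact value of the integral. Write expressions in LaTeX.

Differentiate the proposed F(w) back; it has to land on f(w) exactly.
F(w) = - 2 w^{2} + 2 w is an antiderivative of f.
Check: d/dw[- 2 w^{2} + 2 w] = 2 - 4 w, which equals f(w).
F(2) = -4; F(0) = 0.
Integral = F(2) - F(0) = -4.

Antiderivative: F(w) = - 2 w^{2} + 2 w; value = -4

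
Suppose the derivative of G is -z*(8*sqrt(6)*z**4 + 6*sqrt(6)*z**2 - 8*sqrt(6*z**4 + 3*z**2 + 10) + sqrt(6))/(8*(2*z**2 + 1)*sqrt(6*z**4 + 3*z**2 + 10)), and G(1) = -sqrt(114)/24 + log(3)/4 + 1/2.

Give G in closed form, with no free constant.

G(z) = (-sqrt(6)*sqrt(6*z**4 + 3*z**2 + 10) + 6*log(2*z**2 + 1) + 12)/24

Check a candidate G(z) by differentiating: d/dz[G] must match the given G'(z).
A general antiderivative is -sqrt(z**4 + z**2/2 + 5/3)/4 + log(2*z**2 + 1)/4 + C.
The condition gives C = -sqrt(114)/24 + log(3)/4 + 1/2 - (-sqrt(114)/24 + log(3)/4) = 1/2.
So G(z) = (-sqrt(6)*sqrt(6*z**4 + 3*z**2 + 10) + 6*log(2*z**2 + 1) + 12)/24.
Check: d/dz[(-sqrt(6)*sqrt(6*z**4 + 3*z**2 + 10) + 6*log(2*z**2 + 1) + 12)/24] = (-8*sqrt(6)*z**5 - 6*sqrt(6)*z**3 + 8*z*sqrt(6*z**4 + 3*z**2 + 10) - sqrt(6)*z)/(16*z**2*sqrt(6*z**4 + 3*z**2 + 10) + 8*sqrt(6*z**4 + 3*z**2 + 10)), which equals G'(z).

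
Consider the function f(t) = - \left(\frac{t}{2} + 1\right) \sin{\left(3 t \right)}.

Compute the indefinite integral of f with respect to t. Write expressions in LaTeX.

An antiderivative F(t) passes only if d/dt[F] lands on f(t) exactly.
Check: d/dt[\frac{t \cos{\left(3 t \right)}}{6} - \frac{\sin{\left(3 t \right)}}{18} + \frac{\cos{\left(3 t \right)}}{3}] = - \frac{t \sin{\left(3 t \right)}}{2} - \sin{\left(3 t \right)}, which equals f(t).

F(t) = \frac{t \cos{\left(3 t \right)}}{6} - \frac{\sin{\left(3 t \right)}}{18} + \frac{\cos{\left(3 t \right)}}{3} + C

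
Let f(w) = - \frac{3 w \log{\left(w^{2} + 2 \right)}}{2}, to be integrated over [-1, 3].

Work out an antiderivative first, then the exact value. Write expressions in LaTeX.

Antiderivative: F(w) = - \frac{3 w^{2} \log{\left(w^{2} + 2 \right)}}{4} + \frac{3 w^{2}}{4} - \frac{3 \log{\left(w^{2} + 2 \right)}}{2}; value = - \frac{33 \log{\left(11 \right)}}{4} + \frac{9 \log{\left(3 \right)}}{4} + 6

Since d/dw undoes antidifferentiation here, F'(w) = f(w) is required of F(w).
F(w) = - \frac{3 w^{2} \log{\left(w^{2} + 2 \right)}}{4} + \frac{3 w^{2}}{4} - \frac{3 \log{\left(w^{2} + 2 \right)}}{2} is an antiderivative of f.
Check: d/dw[- \frac{3 w^{2} \log{\left(w^{2} + 2 \right)}}{4} + \frac{3 w^{2}}{4} - \frac{3 \log{\left(w^{2} + 2 \right)}}{2}] = - \frac{3 w \log{\left(w^{2} + 2 \right)}}{2} = f(w).
F(3) = \frac{27}{4} - \frac{33 \log{\left(11 \right)}}{4}; F(-1) = \frac{3}{4} - \frac{9 \log{\left(3 \right)}}{4}.
Integral = F(3) - F(-1) = - \frac{33 \log{\left(11 \right)}}{4} + \frac{9 \log{\left(3 \right)}}{4} + 6.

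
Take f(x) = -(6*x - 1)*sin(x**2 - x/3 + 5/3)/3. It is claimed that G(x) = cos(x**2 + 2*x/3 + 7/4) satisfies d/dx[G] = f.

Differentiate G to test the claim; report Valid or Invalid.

Invalid: d/dx[G] - f = 2*x*sin(x**2 - x/3 + 5/3) - 2*x*sin(x**2 + 2*x/3 + 7/4) - sin(x**2 - x/3 + 5/3)/3 - 2*sin(x**2 + 2*x/3 + 7/4)/3, which is not 0.

d/dx[G] = -2*x*sin(x**2 + 2*x/3 + 7/4) - 2*sin(x**2 + 2*x/3 + 7/4)/3
d/dx[G] - f(x) = 2*x*sin(x**2 - x/3 + 5/3) - 2*x*sin(x**2 + 2*x/3 + 7/4) - sin(x**2 - x/3 + 5/3)/3 - 2*sin(x**2 + 2*x/3 + 7/4)/3 != 0.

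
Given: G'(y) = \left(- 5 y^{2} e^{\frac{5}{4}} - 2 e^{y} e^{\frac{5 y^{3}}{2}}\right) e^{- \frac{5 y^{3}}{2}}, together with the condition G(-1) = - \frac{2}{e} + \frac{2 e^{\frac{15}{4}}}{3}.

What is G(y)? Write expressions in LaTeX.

G(y) = - 2 e^{y} + \frac{2 e^{\frac{5}{4} - \frac{5 y^{3}}{2}}}{3}

Differentiate the proposed G(y) back; it has to land on the given G'(y).
A general antiderivative is - 2 e^{y} + \frac{2 e^{\frac{5}{4} - \frac{5 y^{3}}{2}}}{3} + C.
The condition gives C = - \frac{2}{e} + \frac{2 e^{\frac{15}{4}}}{3} - (- \frac{2}{e} + \frac{2 e^{\frac{15}{4}}}{3}) = 0.
So G(y) = - 2 e^{y} + \frac{2 e^{\frac{5}{4} - \frac{5 y^{3}}{2}}}{3}.
Check: d/dy[- 2 e^{y} + \frac{2 e^{\frac{5}{4} - \frac{5 y^{3}}{2}}}{3}] = \left(- 5 y^{2} - \frac{2 e^{y} e^{\frac{5 y^{3}}{2}}}{e^{\frac{5}{4}}}\right) e^{\frac{5}{4}} e^{- \frac{5 y^{3}}{2}}, which equals G'(y).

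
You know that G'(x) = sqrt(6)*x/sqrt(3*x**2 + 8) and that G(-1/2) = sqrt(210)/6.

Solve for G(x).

The substitution u = x**2/2 + 4/3 works: G'(x) is exactly (dG/du)*(du/dx) for that inner function.
A general antiderivative is 2*sqrt(x**2/2 + 4/3) + C.
The condition gives C = sqrt(210)/6 - (sqrt(210)/6) = 0.
So G(x) = sqrt(6)*sqrt(3*x**2 + 8)/3.
Check: d/dx[sqrt(6)*sqrt(3*x**2 + 8)/3] = sqrt(6)*x/sqrt(3*x**2 + 8) = G'(x).

G(x) = sqrt(6)*sqrt(3*x**2 + 8)/3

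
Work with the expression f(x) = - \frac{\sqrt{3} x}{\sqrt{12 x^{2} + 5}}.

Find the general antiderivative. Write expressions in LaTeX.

F(x) = - \frac{\sqrt{4 x^{2} + \frac{5}{3}}}{4} + C

The substitution u = 4 x^{2} + \frac{5}{3} works: f is exactly (dF/du)*(du/dx) for that inner function.
Check: d/dx[- \frac{\sqrt{4 x^{2} + \frac{5}{3}}}{4}] = - \frac{\sqrt{3} x}{\sqrt{12 x^{2} + 5}} = f(x).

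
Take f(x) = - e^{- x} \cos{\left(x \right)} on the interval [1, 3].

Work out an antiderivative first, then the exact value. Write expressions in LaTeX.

A first test for any F(x): its x-derivative must equal f(x) identically.
F(x) = \frac{\left(- \sin{\left(x \right)} + \cos{\left(x \right)}\right) e^{- x}}{2} is an antiderivative of f.
Check: d/dx[\frac{\left(- \sin{\left(x \right)} + \cos{\left(x \right)}\right) e^{- x}}{2}] = - e^{- x} \cos{\left(x \right)} = f(x).
F(3) = \frac{\cos{\left(3 \right)}}{2 e^{3}} - \frac{\sin{\left(3 \right)}}{2 e^{3}}; F(1) = - \frac{\sin{\left(1 \right)}}{2 e} + \frac{\cos{\left(1 \right)}}{2 e}.
Integral = F(3) - F(1) = - \frac{\cos{\left(1 \right)}}{2 e} + \frac{\cos{\left(3 \right)}}{2 e^{3}} - \frac{\sin{\left(3 \right)}}{2 e^{3}} + \frac{\sin{\left(1 \right)}}{2 e}.

Antiderivative: F(x) = \frac{\left(- \sin{\left(x \right)} + \cos{\left(x \right)}\right) e^{- x}}{2}; value = - \frac{\cos{\left(1 \right)}}{2 e} + \frac{\cos{\left(3 \right)}}{2 e^{3}} - \frac{\sin{\left(3 \right)}}{2 e^{3}} + \frac{\sin{\left(1 \right)}}{2 e}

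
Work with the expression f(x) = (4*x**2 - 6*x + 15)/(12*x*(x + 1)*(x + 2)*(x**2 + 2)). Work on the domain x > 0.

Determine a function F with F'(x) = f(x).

Factor the denominator (12*x*(x + 1)*(x + 2)*(x**2 + 2)) and decompose: f = (6*x - 7)/(72*(x**2 + 2)) + 43/(144*(x + 2)) - 25/(36*(x + 1)) + 5/(16*x); each piece integrates to a log, atan, or power term.
Check: d/dx[5*log(x)/16 - 25*log(x + 1)/36 + 43*log(x + 2)/144 + log(x**2 + 2)/24 - 7*sqrt(2)*atan(sqrt(2)*x/2)/144] = (4*x**2 - 6*x + 15)/(12*x**5 + 36*x**4 + 48*x**3 + 72*x**2 + 48*x), which equals f(x).

An antiderivative is F(x) = 5*log(x)/16 - 25*log(x + 1)/36 + 43*log(x + 2)/144 + log(x**2 + 2)/24 - 7*sqrt(2)*atan(sqrt(2)*x/2)/144.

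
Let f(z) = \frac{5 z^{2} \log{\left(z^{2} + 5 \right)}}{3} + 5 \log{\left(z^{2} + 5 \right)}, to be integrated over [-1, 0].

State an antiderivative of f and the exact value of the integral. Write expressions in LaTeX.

The integrand splits into summands that can be handled one at a time.
F(z) = \frac{5 \left(- 2 z^{3} + 3 z \left(z^{2} + 9\right) \log{\left(z^{2} + 5 \right)} - 24 z + 24 \sqrt{5} \operatorname{atan}{\left(\frac{\sqrt{5} z}{5} \right)}\right)}{27} is an antiderivative of f.
Check: d/dz[\frac{5 \left(- 2 z^{3} + 3 z \left(z^{2} + 9\right) \log{\left(z^{2} + 5 \right)} - 24 z + 24 \sqrt{5} \operatorname{atan}{\left(\frac{\sqrt{5} z}{5} \right)}\right)}{27}] = \frac{5 z^{2} \log{\left(z^{2} + 5 \right)}}{3} + 5 \log{\left(z^{2} + 5 \right)} = f(z).
F(0) = 0; F(-1) = - \frac{50 \log{\left(6 \right)}}{9} - \frac{40 \sqrt{5} \operatorname{atan}{\left(\frac{\sqrt{5}}{5} \right)}}{9} + \frac{130}{27}.
Integral = F(0) - F(-1) = - \frac{130}{27} + \frac{40 \sqrt{5} \operatorname{atan}{\left(\frac{\sqrt{5}}{5} \right)}}{9} + \frac{50 \log{\left(6 \right)}}{9}.

Antiderivative: F(z) = \frac{5 \left(- 2 z^{3} + 3 z \left(z^{2} + 9\right) \log{\left(z^{2} + 5 \right)} - 24 z + 24 \sqrt{5} \operatorname{atan}{\left(\frac{\sqrt{5} z}{5} \right)}\right)}{27}; value = - \frac{130}{27} + \frac{40 \sqrt{5} \operatorname{atan}{\left(\frac{\sqrt{5}}{5} \right)}}{9} + \frac{50 \log{\left(6 \right)}}{9}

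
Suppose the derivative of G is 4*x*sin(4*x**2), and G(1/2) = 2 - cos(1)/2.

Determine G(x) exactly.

G(x) = -(cos(4*x**2) - 4)/2

G'(x) matches the chain-rule pattern g'(h)*h' with inner function h(x) = 4*x**2; substituting u = h(x) collapses the integral.
A general antiderivative is -cos(4*x**2)/2 + C.
The condition gives C = 2 - cos(1)/2 - (-cos(1)/2) = 2.
So G(x) = -(cos(4*x**2) - 4)/2.
Check: d/dx[-(cos(4*x**2) - 4)/2] = 4*x*sin(4*x**2) = G'(x).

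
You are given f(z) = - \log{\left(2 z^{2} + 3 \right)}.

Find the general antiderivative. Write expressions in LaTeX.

F(z) = - z \log{\left(2 z^{2} + 3 \right)} + 2 z - \sqrt{6} \operatorname{atan}{\left(\frac{\sqrt{6} z}{3} \right)} + C

An antiderivative F(z) passes only if d/dz[F] lands on f(z) exactly.
Check: d/dz[- z \log{\left(2 z^{2} + 3 \right)} + 2 z - \sqrt{6} \operatorname{atan}{\left(\frac{\sqrt{6} z}{3} \right)}] = - \log{\left(2 z^{2} + 3 \right)} = f(z).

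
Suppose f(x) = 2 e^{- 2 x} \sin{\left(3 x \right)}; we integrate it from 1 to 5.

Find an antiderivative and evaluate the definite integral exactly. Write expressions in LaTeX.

Antiderivative: F(x) = - \frac{4 e^{- 2 x} \sin{\left(3 x \right)}}{13} - \frac{6 e^{- 2 x} \cos{\left(3 x \right)}}{13}; value = \frac{6 \cos{\left(3 \right)}}{13 e^{2}} - \frac{4 \sin{\left(15 \right)}}{13 e^{10}} - \frac{6 \cos{\left(15 \right)}}{13 e^{10}} + \frac{4 \sin{\left(3 \right)}}{13 e^{2}}

A first test for any F(x): its x-derivative must equal f(x) identically.
F(x) = - \frac{4 e^{- 2 x} \sin{\left(3 x \right)}}{13} - \frac{6 e^{- 2 x} \cos{\left(3 x \right)}}{13} is an antiderivative of f.
Check: d/dx[- \frac{4 e^{- 2 x} \sin{\left(3 x \right)}}{13} - \frac{6 e^{- 2 x} \cos{\left(3 x \right)}}{13}] = 2 e^{- 2 x} \sin{\left(3 x \right)} = f(x).
F(5) = - \frac{4 \sin{\left(15 \right)}}{13 e^{10}} - \frac{6 \cos{\left(15 \right)}}{13 e^{10}}; F(1) = - \frac{4 \sin{\left(3 \right)}}{13 e^{2}} - \frac{6 \cos{\left(3 \right)}}{13 e^{2}}.
Integral = F(5) - F(1) = \frac{6 \cos{\left(3 \right)}}{13 e^{2}} - \frac{4 \sin{\left(15 \right)}}{13 e^{10}} - \frac{6 \cos{\left(15 \right)}}{13 e^{10}} + \frac{4 \sin{\left(3 \right)}}{13 e^{2}}.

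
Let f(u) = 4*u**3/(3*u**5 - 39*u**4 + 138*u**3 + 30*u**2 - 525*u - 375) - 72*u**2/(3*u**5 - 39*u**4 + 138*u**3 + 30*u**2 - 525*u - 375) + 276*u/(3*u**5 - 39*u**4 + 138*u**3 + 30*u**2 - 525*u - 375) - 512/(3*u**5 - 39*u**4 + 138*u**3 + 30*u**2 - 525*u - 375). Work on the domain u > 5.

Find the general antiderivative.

F(u) = (-4*u**2 + 46*u - 94)/(3*u**3 - 27*u**2 + 45*u + 75) + C

The integrand splits into summands that can be handled one at a time.
Check: d/du[(-4*u**2 + 46*u - 94)/(3*u**3 - 27*u**2 + 45*u + 75)] = (4*u**3 - 72*u**2 + 276*u - 512)/(3*u**5 - 39*u**4 + 138*u**3 + 30*u**2 - 525*u - 375), which equals f(u).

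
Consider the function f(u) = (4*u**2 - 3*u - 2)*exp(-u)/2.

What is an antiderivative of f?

An antiderivative is F(u) = -(4*u**2 + 5*u + 3)*exp(-u)/2.

f has the shape v'r + vr' for v = -2*u**2 - 5*u/2 - 3/2 and r = exp(-u) — it is the derivative of the product v*r.
Check: d/du[-(4*u**2 + 5*u + 3)*exp(-u)/2] = (4*u**2 - 3*u - 2)*exp(-u)/2 = f(u).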